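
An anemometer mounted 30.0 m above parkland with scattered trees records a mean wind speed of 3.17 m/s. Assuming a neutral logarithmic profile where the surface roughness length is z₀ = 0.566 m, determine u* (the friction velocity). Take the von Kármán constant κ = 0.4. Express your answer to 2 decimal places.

u* ≈ 0.32 m/s

Log law: V(z) = (u*/κ) · ln(z/z₀) ⇒ u* = κ · V / ln(z/z₀)
u* = 0.4 × 3.17 / ln(30.0/0.566) = 0.4 × 3.17 / 3.9704
   = 1.2680 / 3.9704 = 0.3194 m/s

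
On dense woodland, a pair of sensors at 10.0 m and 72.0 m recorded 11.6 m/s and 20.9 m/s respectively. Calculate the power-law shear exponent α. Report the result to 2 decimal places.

α ≈ 0.30

Power law: V₂/V₁ = (z₂/z₁)^α ⇒ α = ln(V₂/V₁) / ln(z₂/z₁)
α = ln(20.9/11.6) / ln(72.0/10.0) = ln(1.8017) / ln(7.2000)
  = 0.58874 / 1.97408 = 0.29824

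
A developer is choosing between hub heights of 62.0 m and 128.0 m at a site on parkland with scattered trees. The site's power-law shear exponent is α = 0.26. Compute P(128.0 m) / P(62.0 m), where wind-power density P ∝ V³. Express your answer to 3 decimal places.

Speed ratio: V_B/V_A = (z_B/z_A)^α = (128.0/62.0)^0.26 = (2.0645)^0.26 = 1.20740
Power-density ratio: P_B/P_A = (V_B/V_A)³ = (1.20740)³ = 1.76018

1.760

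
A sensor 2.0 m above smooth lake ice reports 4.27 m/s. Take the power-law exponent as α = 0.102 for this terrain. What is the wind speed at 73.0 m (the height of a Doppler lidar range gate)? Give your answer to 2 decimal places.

6.16 m/s

Power-law profile: V₂ = V₁ · (z₂/z₁)^α
V₂ = 4.27 × (73.0/2.0)^0.102 = 4.27 × (36.5000)^0.102
    = 4.27 × 1.4433 = 6.1629 m/s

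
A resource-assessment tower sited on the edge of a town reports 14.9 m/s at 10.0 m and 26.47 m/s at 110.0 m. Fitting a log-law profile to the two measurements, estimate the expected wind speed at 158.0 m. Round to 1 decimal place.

Log law: V ∝ ln(z/z₀). From the pair, with r = V₁/V₂ = 0.56290,
ln z₀ = (ln z₁ − r·ln z₂)/(1 − r) = (2.3026 − 0.56290×4.7005)/0.43710 = -0.7855 → z₀ = 0.4559 m
V₃ = V₁ · ln(z₃/z₀)/ln(z₁/z₀) = 14.9 × 5.8481/3.0880 = 28.2172 m/s

28.2 m/s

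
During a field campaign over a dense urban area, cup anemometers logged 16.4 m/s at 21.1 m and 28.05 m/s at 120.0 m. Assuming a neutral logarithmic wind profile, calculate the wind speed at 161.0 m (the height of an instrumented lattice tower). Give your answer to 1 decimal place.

Log law: V ∝ ln(z/z₀). From the pair, with r = V₁/V₂ = 0.58467,
ln z₀ = (ln z₁ − r·ln z₂)/(1 − r) = (3.0493 − 0.58467×4.7875)/0.41533 = 0.6023 → z₀ = 1.826 m
V₃ = V₁ · ln(z₃/z₀)/ln(z₁/z₀) = 16.4 × 4.4791/2.4469 = 30.0199 m/s

30.0 m/s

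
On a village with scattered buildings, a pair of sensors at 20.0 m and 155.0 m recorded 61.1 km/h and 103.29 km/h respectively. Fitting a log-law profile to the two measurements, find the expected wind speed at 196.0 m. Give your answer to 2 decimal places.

Log law: V ∝ ln(z/z₀). From the pair, with r = V₁/V₂ = 0.59154,
ln z₀ = (ln z₁ − r·ln z₂)/(1 − r) = (2.9957 − 0.59154×5.0434)/0.40846 = 0.0302 → z₀ = 1.031 m
V₃ = V₁ · ln(z₃/z₀)/ln(z₁/z₀) = 61.1 × 5.2479/2.9655 = 108.1255 km/h

108.13 km/h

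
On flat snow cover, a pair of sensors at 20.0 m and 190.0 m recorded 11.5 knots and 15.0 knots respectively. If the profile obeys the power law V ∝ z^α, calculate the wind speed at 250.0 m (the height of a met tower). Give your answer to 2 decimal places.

First find α: α = ln(V₂/V₁)/ln(z₂/z₁) = ln(15.0/11.5)/ln(190.0/20.0) = 0.26570/2.25129 = 0.1180
Extrapolate from 190.0 m to 250.0 m: V₃ = 15.0 × (250.0/190.0)^0.1180 = 15.0 × 1.0329 = 15.4938 knots

15.49 knots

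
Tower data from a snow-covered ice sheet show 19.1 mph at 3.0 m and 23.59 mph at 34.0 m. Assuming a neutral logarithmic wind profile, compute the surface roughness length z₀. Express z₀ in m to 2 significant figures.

Log law: V(z) ∝ ln(z/z₀). With r = V₁/V₂ = 19.1/23.59 = 0.80967,
r · ln(z₂/z₀) = ln(z₁/z₀) ⇒ ln z₀ = (ln z₁ − r·ln z₂)/(1 − r)
ln z₀ = (1.09861 − 0.80967×3.52636) / 0.19033 = -9.2288
z₀ = exp(-9.2288) = 0.00009817 m

z₀ ≈ 0.000098 m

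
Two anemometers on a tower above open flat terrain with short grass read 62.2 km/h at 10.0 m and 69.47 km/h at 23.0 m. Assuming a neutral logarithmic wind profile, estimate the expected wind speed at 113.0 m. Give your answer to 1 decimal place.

Log law: V ∝ ln(z/z₀). From the pair, with r = V₁/V₂ = 0.89535,
ln z₀ = (ln z₁ − r·ln z₂)/(1 − r) = (2.3026 − 0.89535×3.1355)/0.10465 = -4.8235 → z₀ = 0.008038 m
V₃ = V₁ · ln(z₃/z₀)/ln(z₁/z₀) = 62.2 × 9.5509/7.1261 = 83.3648 km/h

83.4 km/h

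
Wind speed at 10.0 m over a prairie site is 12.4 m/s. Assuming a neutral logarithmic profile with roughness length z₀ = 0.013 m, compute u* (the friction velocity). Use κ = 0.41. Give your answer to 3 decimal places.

u* ≈ 0.765 m/s

Log law: V(z) = (u*/κ) · ln(z/z₀) ⇒ u* = κ · V / ln(z/z₀)
u* = 0.41 × 12.4 / ln(10.0/0.013) = 0.41 × 12.4 / 6.6454
   = 5.0840 / 6.6454 = 0.7650 m/s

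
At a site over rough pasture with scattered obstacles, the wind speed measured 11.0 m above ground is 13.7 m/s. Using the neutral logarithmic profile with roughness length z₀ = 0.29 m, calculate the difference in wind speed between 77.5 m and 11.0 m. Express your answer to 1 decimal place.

Log law: V₂ = V₁ · ln(z₂/z₀)/ln(z₁/z₀) = 13.7 × 5.5882/3.6358 = 21.0568 m/s
ΔV = 21.0568 − 13.7 = 7.3568 m/s

7.4 m/s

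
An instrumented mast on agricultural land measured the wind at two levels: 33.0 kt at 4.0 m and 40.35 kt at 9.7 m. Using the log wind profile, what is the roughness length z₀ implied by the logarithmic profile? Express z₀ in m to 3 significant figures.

z₀ ≈ 0.0750 m

Log law: V(z) ∝ ln(z/z₀). With r = V₁/V₂ = 33.0/40.35 = 0.81784,
r · ln(z₂/z₀) = ln(z₁/z₀) ⇒ ln z₀ = (ln z₁ − r·ln z₂)/(1 − r)
ln z₀ = (1.38629 − 0.81784×2.27213) / 0.18216 = -2.5909
z₀ = exp(-2.5909) = 0.07495 m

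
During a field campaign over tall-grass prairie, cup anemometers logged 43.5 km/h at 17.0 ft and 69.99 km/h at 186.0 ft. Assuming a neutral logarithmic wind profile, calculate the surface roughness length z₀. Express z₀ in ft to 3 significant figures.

z₀ ≈ 0.334 ft

Log law: V(z) ∝ ln(z/z₀). With r = V₁/V₂ = 43.5/69.99 = 0.62152,
r · ln(z₂/z₀) = ln(z₁/z₀) ⇒ ln z₀ = (ln z₁ − r·ln z₂)/(1 − r)
ln z₀ = (2.83321 − 0.62152×5.22575) / 0.37848 = -1.0956
z₀ = exp(-1.0956) = 0.3343 ft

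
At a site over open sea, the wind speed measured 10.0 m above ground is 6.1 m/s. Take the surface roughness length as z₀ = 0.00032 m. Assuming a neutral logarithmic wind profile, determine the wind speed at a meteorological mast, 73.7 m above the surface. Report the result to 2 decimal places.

7.28 m/s

Log law: V(z) ∝ ln(z/z₀), so V₂/V₁ = ln(z₂/z₀) / ln(z₁/z₀).
ln(73.7/0.00032) = 12.3472, ln(10.0/0.00032) = 10.3498
V₂ = 6.1 × 12.3472/10.3498 = 6.1 × 1.1930 = 7.2772 m/s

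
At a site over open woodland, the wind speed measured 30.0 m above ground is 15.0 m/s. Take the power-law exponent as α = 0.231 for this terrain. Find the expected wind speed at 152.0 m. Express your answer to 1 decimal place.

Power-law profile: V₂ = V₁ · (z₂/z₁)^α
V₂ = 15.0 × (152.0/30.0)^0.231 = 15.0 × (5.0667)^0.231
    = 15.0 × 1.4548 = 21.8214 m/s

21.8 m/s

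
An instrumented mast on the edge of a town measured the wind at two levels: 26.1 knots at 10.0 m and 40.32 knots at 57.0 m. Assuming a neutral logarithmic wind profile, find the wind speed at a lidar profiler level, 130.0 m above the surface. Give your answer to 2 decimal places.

47.06 knots

Log law: V ∝ ln(z/z₀). From the pair, with r = V₁/V₂ = 0.64732,
ln z₀ = (ln z₁ − r·ln z₂)/(1 − r) = (2.3026 − 0.64732×4.0431)/0.35268 = -0.8919 → z₀ = 0.4099 m
V₃ = V₁ · ln(z₃/z₀)/ln(z₁/z₀) = 26.1 × 5.7595/3.1945 = 47.0562 knots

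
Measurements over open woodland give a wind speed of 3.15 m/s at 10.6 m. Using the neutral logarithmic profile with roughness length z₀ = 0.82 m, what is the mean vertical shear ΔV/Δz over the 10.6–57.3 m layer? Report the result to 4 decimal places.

0.0445 m/s/m

Log law: V₂ = V₁ · ln(z₂/z₀)/ln(z₁/z₀) = 3.15 × 4.2468/2.5593 = 5.2269 m/s
ΔV/Δz = (5.2269 − 3.15)/(57.3 − 10.6) = 2.0769/46.7000 = 0.04447 m/s/m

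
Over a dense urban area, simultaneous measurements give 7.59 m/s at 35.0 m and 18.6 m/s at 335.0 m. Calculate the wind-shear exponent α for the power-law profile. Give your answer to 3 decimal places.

Power law: V₂/V₁ = (z₂/z₁)^α ⇒ α = ln(V₂/V₁) / ln(z₂/z₁)
α = ln(18.6/7.59) / ln(335.0/35.0) = ln(2.4506) / ln(9.5714)
  = 0.89633 / 2.25878 = 0.39682

α ≈ 0.397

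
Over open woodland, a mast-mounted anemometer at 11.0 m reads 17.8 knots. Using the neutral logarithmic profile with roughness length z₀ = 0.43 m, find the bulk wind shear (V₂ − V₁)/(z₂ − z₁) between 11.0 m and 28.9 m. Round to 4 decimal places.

0.2963 knots/m

Log law: V₂ = V₁ · ln(z₂/z₀)/ln(z₁/z₀) = 17.8 × 4.2078/3.2419 = 23.1037 knots
ΔV/Δz = (23.1037 − 17.8)/(28.9 − 11.0) = 5.3037/17.9000 = 0.29630 knots/m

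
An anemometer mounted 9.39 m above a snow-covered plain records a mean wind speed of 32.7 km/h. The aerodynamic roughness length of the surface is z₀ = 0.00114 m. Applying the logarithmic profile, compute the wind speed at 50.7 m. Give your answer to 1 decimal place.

Log law: V(z) ∝ ln(z/z₀), so V₂/V₁ = ln(z₂/z₀) / ln(z₁/z₀).
ln(50.7/0.00114) = 10.7027, ln(9.39/0.00114) = 9.0164
V₂ = 32.7 × 10.7027/9.0164 = 32.7 × 1.1870 = 38.8157 km/h

38.8 km/h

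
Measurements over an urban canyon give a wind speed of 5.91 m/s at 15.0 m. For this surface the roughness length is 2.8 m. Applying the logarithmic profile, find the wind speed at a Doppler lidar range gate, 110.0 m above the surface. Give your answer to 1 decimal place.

12.9 m/s

Log law: V(z) ∝ ln(z/z₀), so V₂/V₁ = ln(z₂/z₀) / ln(z₁/z₀).
ln(110.0/2.8) = 3.6709, ln(15.0/2.8) = 1.6784
V₂ = 5.91 × 3.6709/1.6784 = 5.91 × 2.1871 = 12.9256 m/s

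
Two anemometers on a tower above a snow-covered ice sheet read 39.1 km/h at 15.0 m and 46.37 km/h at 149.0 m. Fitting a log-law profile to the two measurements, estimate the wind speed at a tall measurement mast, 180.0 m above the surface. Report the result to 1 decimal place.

Log law: V ∝ ln(z/z₀). From the pair, with r = V₁/V₂ = 0.84322,
ln z₀ = (ln z₁ − r·ln z₂)/(1 − r) = (2.7081 − 0.84322×5.0039)/0.15678 = -9.6399 → z₀ = 0.00006508 m
V₃ = V₁ · ln(z₃/z₀)/ln(z₁/z₀) = 39.1 × 14.8328/12.3479 = 46.9685 km/h

47.0 km/h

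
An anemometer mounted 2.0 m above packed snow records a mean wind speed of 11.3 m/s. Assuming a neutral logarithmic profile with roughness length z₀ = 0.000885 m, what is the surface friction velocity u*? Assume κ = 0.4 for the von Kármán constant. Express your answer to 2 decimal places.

Log law: V(z) = (u*/κ) · ln(z/z₀) ⇒ u* = κ · V / ln(z/z₀)
u* = 0.4 × 11.3 / ln(2.0/0.000885) = 0.4 × 11.3 / 7.7231
   = 4.5200 / 7.7231 = 0.5853 m/s

u* ≈ 0.59 m/s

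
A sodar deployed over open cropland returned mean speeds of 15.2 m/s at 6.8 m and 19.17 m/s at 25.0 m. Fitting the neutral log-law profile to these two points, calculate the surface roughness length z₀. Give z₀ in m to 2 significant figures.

z₀ ≈ 0.047 m

Log law: V(z) ∝ ln(z/z₀). With r = V₁/V₂ = 15.2/19.17 = 0.79291,
r · ln(z₂/z₀) = ln(z₁/z₀) ⇒ ln z₀ = (ln z₁ − r·ln z₂)/(1 − r)
ln z₀ = (1.91692 − 0.79291×3.21888) / 0.20709 = -3.0679
z₀ = exp(-3.0679) = 0.04652 m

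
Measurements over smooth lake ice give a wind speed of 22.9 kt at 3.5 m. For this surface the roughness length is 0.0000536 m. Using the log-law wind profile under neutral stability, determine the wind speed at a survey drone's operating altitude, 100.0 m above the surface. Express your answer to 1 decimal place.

Log law: V(z) ∝ ln(z/z₀), so V₂/V₁ = ln(z₂/z₀) / ln(z₁/z₀).
ln(100.0/0.0000536) = 14.4391, ln(3.5/0.0000536) = 11.0867
V₂ = 22.9 × 14.4391/11.0867 = 22.9 × 1.3024 = 29.8245 kt

29.8 kt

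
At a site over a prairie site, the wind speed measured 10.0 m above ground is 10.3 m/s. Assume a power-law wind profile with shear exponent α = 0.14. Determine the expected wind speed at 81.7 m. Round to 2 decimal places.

Power-law profile: V₂ = V₁ · (z₂/z₁)^α
V₂ = 10.3 × (81.7/10.0)^0.14 = 10.3 × (8.1700)^0.14
    = 10.3 × 1.3419 = 13.8213 m/s

13.82 m/s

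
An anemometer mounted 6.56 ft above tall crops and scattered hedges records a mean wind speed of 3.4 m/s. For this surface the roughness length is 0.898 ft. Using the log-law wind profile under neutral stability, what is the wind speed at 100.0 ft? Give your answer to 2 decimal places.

Log law: V(z) ∝ ln(z/z₀), so V₂/V₁ = ln(z₂/z₀) / ln(z₁/z₀).
ln(100.0/0.898) = 4.7128, ln(6.56/0.898) = 1.9886
V₂ = 3.4 × 4.7128/1.9886 = 3.4 × 2.3699 = 8.0577 m/s

8.06 m/s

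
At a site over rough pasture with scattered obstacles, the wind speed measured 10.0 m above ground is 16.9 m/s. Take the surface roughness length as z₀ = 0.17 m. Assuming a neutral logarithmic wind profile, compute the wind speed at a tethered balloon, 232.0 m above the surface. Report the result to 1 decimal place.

Log law: V(z) ∝ ln(z/z₀), so V₂/V₁ = ln(z₂/z₀) / ln(z₁/z₀).
ln(232.0/0.17) = 7.2187, ln(10.0/0.17) = 4.0745
V₂ = 16.9 × 7.2187/4.0745 = 16.9 × 1.7717 = 29.9410 m/s

29.9 m/s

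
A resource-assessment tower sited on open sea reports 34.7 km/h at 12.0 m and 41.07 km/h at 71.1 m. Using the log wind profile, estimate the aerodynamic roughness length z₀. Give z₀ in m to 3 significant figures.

Log law: V(z) ∝ ln(z/z₀). With r = V₁/V₂ = 34.7/41.07 = 0.84490,
r · ln(z₂/z₀) = ln(z₁/z₀) ⇒ ln z₀ = (ln z₁ − r·ln z₂)/(1 − r)
ln z₀ = (2.48491 − 0.84490×4.26409) / 0.15510 = -7.2070
z₀ = exp(-7.2070) = 0.0007414 m

z₀ ≈ 0.000741 m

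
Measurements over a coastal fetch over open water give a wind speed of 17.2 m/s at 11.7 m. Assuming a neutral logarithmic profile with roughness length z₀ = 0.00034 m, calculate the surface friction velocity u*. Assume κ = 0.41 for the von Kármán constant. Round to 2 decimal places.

u* ≈ 0.68 m/s

Log law: V(z) = (u*/κ) · ln(z/z₀) ⇒ u* = κ · V / ln(z/z₀)
u* = 0.41 × 17.2 / ln(11.7/0.00034) = 0.41 × 17.2 / 10.4462
   = 7.0520 / 10.4462 = 0.6751 m/s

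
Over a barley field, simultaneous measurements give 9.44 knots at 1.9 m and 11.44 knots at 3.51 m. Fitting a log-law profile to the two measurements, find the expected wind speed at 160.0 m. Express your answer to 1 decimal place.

23.9 knots

Log law: V ∝ ln(z/z₀). From the pair, with r = V₁/V₂ = 0.82517,
ln z₀ = (ln z₁ − r·ln z₂)/(1 − r) = (0.6419 − 0.82517×1.2556)/0.17483 = -2.2551 → z₀ = 0.1049 m
V₃ = V₁ · ln(z₃/z₀)/ln(z₁/z₀) = 9.44 × 7.3303/2.8970 = 23.8864 knots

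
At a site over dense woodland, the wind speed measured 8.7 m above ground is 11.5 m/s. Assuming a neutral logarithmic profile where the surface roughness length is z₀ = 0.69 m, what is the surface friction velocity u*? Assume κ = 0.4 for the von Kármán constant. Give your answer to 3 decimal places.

Log law: V(z) = (u*/κ) · ln(z/z₀) ⇒ u* = κ · V / ln(z/z₀)
u* = 0.4 × 11.5 / ln(8.7/0.69) = 0.4 × 11.5 / 2.5344
   = 4.6000 / 2.5344 = 1.8150 m/s

u* ≈ 1.815 m/s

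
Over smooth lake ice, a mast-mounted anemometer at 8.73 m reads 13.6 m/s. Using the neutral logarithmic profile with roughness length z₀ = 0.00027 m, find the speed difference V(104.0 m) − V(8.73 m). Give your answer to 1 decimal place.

3.2 m/s

Log law: V₂ = V₁ · ln(z₂/z₀)/ln(z₁/z₀) = 13.6 × 12.8615/10.3839 = 16.8450 m/s
ΔV = 16.8450 − 13.6 = 3.2450 m/s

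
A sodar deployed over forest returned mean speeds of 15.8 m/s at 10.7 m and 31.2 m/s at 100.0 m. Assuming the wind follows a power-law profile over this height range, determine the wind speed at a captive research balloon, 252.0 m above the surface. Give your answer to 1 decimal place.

41.3 m/s

First find α: α = ln(V₂/V₁)/ln(z₂/z₁) = ln(31.2/15.8)/ln(100.0/10.7) = 0.68041/2.23493 = 0.3044
Extrapolate from 100.0 m to 252.0 m: V₃ = 31.2 × (252.0/100.0)^0.3044 = 31.2 × 1.3250 = 41.3388 m/s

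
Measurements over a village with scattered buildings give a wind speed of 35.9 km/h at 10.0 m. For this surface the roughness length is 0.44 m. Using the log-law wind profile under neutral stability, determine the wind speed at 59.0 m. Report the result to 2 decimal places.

Log law: V(z) ∝ ln(z/z₀), so V₂/V₁ = ln(z₂/z₀) / ln(z₁/z₀).
ln(59.0/0.44) = 4.8985, ln(10.0/0.44) = 3.1236
V₂ = 35.9 × 4.8985/3.1236 = 35.9 × 1.5682 = 56.3000 km/h

56.30 km/h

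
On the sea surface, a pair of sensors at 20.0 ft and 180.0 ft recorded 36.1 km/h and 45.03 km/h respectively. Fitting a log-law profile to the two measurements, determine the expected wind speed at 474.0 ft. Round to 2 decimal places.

48.97 km/h

Log law: V ∝ ln(z/z₀). From the pair, with r = V₁/V₂ = 0.80169,
ln z₀ = (ln z₁ − r·ln z₂)/(1 − r) = (2.9957 − 0.80169×5.1930)/0.19831 = -5.8867 → z₀ = 0.002776 ft
V₃ = V₁ · ln(z₃/z₀)/ln(z₁/z₀) = 36.1 × 12.0479/8.8824 = 48.9652 km/h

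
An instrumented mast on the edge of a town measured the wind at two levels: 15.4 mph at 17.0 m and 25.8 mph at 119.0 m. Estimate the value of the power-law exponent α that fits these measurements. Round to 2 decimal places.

α ≈ 0.27

Power law: V₂/V₁ = (z₂/z₁)^α ⇒ α = ln(V₂/V₁) / ln(z₂/z₁)
α = ln(25.8/15.4) / ln(119.0/17.0) = ln(1.6753) / ln(7.0000)
  = 0.51601 / 1.94591 = 0.26518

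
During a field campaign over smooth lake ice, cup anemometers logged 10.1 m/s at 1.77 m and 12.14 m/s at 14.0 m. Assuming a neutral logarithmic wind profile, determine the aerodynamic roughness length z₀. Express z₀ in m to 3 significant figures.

z₀ ≈ 0.0000633 m

Log law: V(z) ∝ ln(z/z₀). With r = V₁/V₂ = 10.1/12.14 = 0.83196,
r · ln(z₂/z₀) = ln(z₁/z₀) ⇒ ln z₀ = (ln z₁ − r·ln z₂)/(1 − r)
ln z₀ = (0.57098 − 0.83196×2.63906) / 0.16804 = -9.6680
z₀ = exp(-9.6680) = 0.00006327 m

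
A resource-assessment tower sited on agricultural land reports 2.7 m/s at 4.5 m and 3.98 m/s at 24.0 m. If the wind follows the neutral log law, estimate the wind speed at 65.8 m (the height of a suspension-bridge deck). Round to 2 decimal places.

Log law: V ∝ ln(z/z₀). From the pair, with r = V₁/V₂ = 0.67839,
ln z₀ = (ln z₁ − r·ln z₂)/(1 − r) = (1.5041 − 0.67839×3.1781)/0.32161 = -2.0270 → z₀ = 0.1317 m
V₃ = V₁ · ln(z₃/z₀)/ln(z₁/z₀) = 2.7 × 6.2136/3.5310 = 4.7512 m/s

4.75 m/s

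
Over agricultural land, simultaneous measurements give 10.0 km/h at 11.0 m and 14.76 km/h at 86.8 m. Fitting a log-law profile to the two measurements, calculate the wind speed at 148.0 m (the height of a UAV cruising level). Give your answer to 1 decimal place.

16.0 km/h

Log law: V ∝ ln(z/z₀). From the pair, with r = V₁/V₂ = 0.67751,
ln z₀ = (ln z₁ − r·ln z₂)/(1 − r) = (2.3979 − 0.67751×4.4636)/0.32249 = -1.9418 → z₀ = 0.1434 m
V₃ = V₁ · ln(z₃/z₀)/ln(z₁/z₀) = 10.0 × 6.9390/4.3397 = 15.9896 km/h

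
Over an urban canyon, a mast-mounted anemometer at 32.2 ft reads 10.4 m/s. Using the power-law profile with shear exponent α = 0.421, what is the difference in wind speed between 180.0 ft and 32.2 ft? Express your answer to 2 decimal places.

11.06 m/s

Power law: V₂ = V₁ · (z₂/z₁)^α = 10.4 × (5.5901)^0.421 = 21.4633 m/s
ΔV = 21.4633 − 10.4 = 11.0633 m/s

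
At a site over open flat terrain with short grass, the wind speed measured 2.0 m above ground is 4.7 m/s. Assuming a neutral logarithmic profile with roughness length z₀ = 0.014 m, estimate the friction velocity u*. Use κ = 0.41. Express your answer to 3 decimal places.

u* ≈ 0.388 m/s

Log law: V(z) = (u*/κ) · ln(z/z₀) ⇒ u* = κ · V / ln(z/z₀)
u* = 0.41 × 4.7 / ln(2.0/0.014) = 0.41 × 4.7 / 4.9618
   = 1.9270 / 4.9618 = 0.3884 m/s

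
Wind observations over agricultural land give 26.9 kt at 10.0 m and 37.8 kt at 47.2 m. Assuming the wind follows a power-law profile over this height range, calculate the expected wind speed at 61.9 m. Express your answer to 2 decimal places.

First find α: α = ln(V₂/V₁)/ln(z₂/z₁) = ln(37.8/26.9)/ln(47.2/10.0) = 0.34018/1.55181 = 0.2192
Extrapolate from 47.2 m to 61.9 m: V₃ = 37.8 × (61.9/47.2)^0.2192 = 37.8 × 1.0612 = 40.1148 kt

40.11 kt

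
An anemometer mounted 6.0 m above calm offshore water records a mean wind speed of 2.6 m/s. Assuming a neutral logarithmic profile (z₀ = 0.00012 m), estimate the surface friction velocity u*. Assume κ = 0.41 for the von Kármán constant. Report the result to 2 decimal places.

u* ≈ 0.10 m/s

Log law: V(z) = (u*/κ) · ln(z/z₀) ⇒ u* = κ · V / ln(z/z₀)
u* = 0.41 × 2.6 / ln(6.0/0.00012) = 0.41 × 2.6 / 10.8198
   = 1.0660 / 10.8198 = 0.0985 m/s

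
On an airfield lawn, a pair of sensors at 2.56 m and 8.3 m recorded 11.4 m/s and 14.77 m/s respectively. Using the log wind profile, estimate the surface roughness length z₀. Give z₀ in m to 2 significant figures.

z₀ ≈ 0.048 m

Log law: V(z) ∝ ln(z/z₀). With r = V₁/V₂ = 11.4/14.77 = 0.77183,
r · ln(z₂/z₀) = ln(z₁/z₀) ⇒ ln z₀ = (ln z₁ − r·ln z₂)/(1 − r)
ln z₀ = (0.94001 − 0.77183×2.11626) / 0.22817 = -3.0390
z₀ = exp(-3.0390) = 0.04788 m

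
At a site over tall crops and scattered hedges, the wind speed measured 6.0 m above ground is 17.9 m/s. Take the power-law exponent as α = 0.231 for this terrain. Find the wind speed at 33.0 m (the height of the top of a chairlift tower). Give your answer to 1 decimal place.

26.5 m/s

Power-law profile: V₂ = V₁ · (z₂/z₁)^α
V₂ = 17.9 × (33.0/6.0)^0.231 = 17.9 × (5.5000)^0.231
    = 17.9 × 1.4826 = 26.5385 m/s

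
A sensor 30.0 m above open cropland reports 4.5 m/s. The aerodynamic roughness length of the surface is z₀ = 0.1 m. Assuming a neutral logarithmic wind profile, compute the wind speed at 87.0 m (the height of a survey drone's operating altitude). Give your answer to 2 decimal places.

5.34 m/s

Log law: V(z) ∝ ln(z/z₀), so V₂/V₁ = ln(z₂/z₀) / ln(z₁/z₀).
ln(87.0/0.1) = 6.7685, ln(30.0/0.1) = 5.7038
V₂ = 4.5 × 6.7685/5.7038 = 4.5 × 1.1867 = 5.3400 m/s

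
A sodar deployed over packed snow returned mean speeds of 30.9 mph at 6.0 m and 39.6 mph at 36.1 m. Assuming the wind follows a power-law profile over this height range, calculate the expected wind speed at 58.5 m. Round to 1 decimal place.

42.3 mph

First find α: α = ln(V₂/V₁)/ln(z₂/z₁) = ln(39.6/30.9)/ln(36.1/6.0) = 0.24807/1.79453 = 0.1382
Extrapolate from 36.1 m to 58.5 m: V₃ = 39.6 × (58.5/36.1)^0.1382 = 39.6 × 1.0690 = 42.3328 mph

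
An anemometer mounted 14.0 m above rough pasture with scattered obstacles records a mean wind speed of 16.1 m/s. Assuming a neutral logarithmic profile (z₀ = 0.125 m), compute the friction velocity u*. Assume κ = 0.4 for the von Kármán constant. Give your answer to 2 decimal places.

Log law: V(z) = (u*/κ) · ln(z/z₀) ⇒ u* = κ · V / ln(z/z₀)
u* = 0.4 × 16.1 / ln(14.0/0.125) = 0.4 × 16.1 / 4.7185
   = 6.4400 / 4.7185 = 1.3648 m/s

u* ≈ 1.36 m/s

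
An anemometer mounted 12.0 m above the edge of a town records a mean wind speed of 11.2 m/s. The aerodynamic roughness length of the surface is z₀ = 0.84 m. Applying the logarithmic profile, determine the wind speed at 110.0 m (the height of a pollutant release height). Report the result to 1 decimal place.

Log law: V(z) ∝ ln(z/z₀), so V₂/V₁ = ln(z₂/z₀) / ln(z₁/z₀).
ln(110.0/0.84) = 4.8748, ln(12.0/0.84) = 2.6593
V₂ = 11.2 × 4.8748/2.6593 = 11.2 × 1.8332 = 20.5313 m/s

20.5 m/s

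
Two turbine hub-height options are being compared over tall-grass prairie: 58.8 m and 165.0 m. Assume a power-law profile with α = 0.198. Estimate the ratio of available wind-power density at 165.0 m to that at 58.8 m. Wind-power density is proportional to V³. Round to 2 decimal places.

Speed ratio: V_B/V_A = (z_B/z_A)^α = (165.0/58.8)^0.198 = (2.8061)^0.198 = 1.22666
Power-density ratio: P_B/P_A = (V_B/V_A)³ = (1.22666)³ = 1.84576

1.85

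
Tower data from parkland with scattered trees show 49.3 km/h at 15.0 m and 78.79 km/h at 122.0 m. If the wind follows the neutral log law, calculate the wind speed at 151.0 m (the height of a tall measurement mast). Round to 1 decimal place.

Log law: V ∝ ln(z/z₀). From the pair, with r = V₁/V₂ = 0.62571,
ln z₀ = (ln z₁ − r·ln z₂)/(1 − r) = (2.7081 − 0.62571×4.8040)/0.37429 = -0.7959 → z₀ = 0.4512 m
V₃ = V₁ · ln(z₃/z₀)/ln(z₁/z₀) = 49.3 × 5.8132/3.5039 = 81.7905 km/h

81.8 km/h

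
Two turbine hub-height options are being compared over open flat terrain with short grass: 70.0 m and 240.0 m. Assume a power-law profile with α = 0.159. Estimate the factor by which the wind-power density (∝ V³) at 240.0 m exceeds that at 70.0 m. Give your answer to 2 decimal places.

1.80

Speed ratio: V_B/V_A = (z_B/z_A)^α = (240.0/70.0)^0.159 = (3.4286)^0.159 = 1.21642
Power-density ratio: P_B/P_A = (V_B/V_A)³ = (1.21642)³ = 1.79990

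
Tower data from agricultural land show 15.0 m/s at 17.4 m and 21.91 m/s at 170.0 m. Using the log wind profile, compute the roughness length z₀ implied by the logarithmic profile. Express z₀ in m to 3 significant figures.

Log law: V(z) ∝ ln(z/z₀). With r = V₁/V₂ = 15.0/21.91 = 0.68462,
r · ln(z₂/z₀) = ln(z₁/z₀) ⇒ ln z₀ = (ln z₁ − r·ln z₂)/(1 − r)
ln z₀ = (2.85647 − 0.68462×5.13580) / 0.31538 = -2.0914
z₀ = exp(-2.0914) = 0.1235 m

z₀ ≈ 0.124 m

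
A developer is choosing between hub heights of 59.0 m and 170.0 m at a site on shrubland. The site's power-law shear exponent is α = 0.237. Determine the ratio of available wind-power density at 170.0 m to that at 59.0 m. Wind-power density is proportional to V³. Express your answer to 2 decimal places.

Speed ratio: V_B/V_A = (z_B/z_A)^α = (170.0/59.0)^0.237 = (2.8814)^0.237 = 1.28506
Power-density ratio: P_B/P_A = (V_B/V_A)³ = (1.28506)³ = 2.12214

2.12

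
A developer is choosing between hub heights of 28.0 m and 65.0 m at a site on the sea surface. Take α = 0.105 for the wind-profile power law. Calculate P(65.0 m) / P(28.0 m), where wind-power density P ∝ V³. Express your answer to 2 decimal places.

Speed ratio: V_B/V_A = (z_B/z_A)^α = (65.0/28.0)^0.105 = (2.3214)^0.105 = 1.09246
Power-density ratio: P_B/P_A = (V_B/V_A)³ = (1.09246)³ = 1.30381

1.30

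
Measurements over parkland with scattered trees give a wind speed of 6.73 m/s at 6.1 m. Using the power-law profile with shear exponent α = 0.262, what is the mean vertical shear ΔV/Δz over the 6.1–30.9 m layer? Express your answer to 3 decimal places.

0.144 m/s/m

Power law: V₂ = V₁ · (z₂/z₁)^α = 6.73 × (5.0656)^0.262 = 10.2950 m/s
ΔV/Δz = (10.2950 − 6.73)/(30.9 − 6.1) = 3.5650/24.8000 = 0.14375 m/s/m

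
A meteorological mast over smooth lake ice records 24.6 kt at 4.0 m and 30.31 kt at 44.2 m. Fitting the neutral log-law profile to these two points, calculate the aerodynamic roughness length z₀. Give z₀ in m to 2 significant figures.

z₀ ≈ 0.00013 m

Log law: V(z) ∝ ln(z/z₀). With r = V₁/V₂ = 24.6/30.31 = 0.81161,
r · ln(z₂/z₀) = ln(z₁/z₀) ⇒ ln z₀ = (ln z₁ − r·ln z₂)/(1 − r)
ln z₀ = (1.38629 − 0.81161×3.78872) / 0.18839 = -8.9639
z₀ = exp(-8.9639) = 0.0001279 m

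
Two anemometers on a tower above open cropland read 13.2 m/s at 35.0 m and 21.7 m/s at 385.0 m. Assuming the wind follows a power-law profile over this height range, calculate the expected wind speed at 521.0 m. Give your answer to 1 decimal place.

23.1 m/s

First find α: α = ln(V₂/V₁)/ln(z₂/z₁) = ln(21.7/13.2)/ln(385.0/35.0) = 0.49710/2.39790 = 0.2073
Extrapolate from 385.0 m to 521.0 m: V₃ = 21.7 × (521.0/385.0)^0.2073 = 21.7 × 1.0647 = 23.1044 m/s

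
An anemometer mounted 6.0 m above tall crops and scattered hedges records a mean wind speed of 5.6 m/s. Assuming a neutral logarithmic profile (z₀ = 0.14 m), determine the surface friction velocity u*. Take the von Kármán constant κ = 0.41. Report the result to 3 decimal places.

u* ≈ 0.611 m/s

Log law: V(z) = (u*/κ) · ln(z/z₀) ⇒ u* = κ · V / ln(z/z₀)
u* = 0.41 × 5.6 / ln(6.0/0.14) = 0.41 × 5.6 / 3.7579
   = 2.2960 / 3.7579 = 0.6110 m/s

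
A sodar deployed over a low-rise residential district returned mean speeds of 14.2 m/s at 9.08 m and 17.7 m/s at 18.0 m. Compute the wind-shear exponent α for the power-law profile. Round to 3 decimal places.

α ≈ 0.322

Power law: V₂/V₁ = (z₂/z₁)^α ⇒ α = ln(V₂/V₁) / ln(z₂/z₁)
α = ln(17.7/14.2) / ln(18.0/9.08) = ln(1.2465) / ln(1.9824)
  = 0.22032 / 0.68430 = 0.32197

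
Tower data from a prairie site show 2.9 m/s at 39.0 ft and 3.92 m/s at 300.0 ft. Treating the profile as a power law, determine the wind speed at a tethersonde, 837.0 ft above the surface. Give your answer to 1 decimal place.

4.6 m/s

First find α: α = ln(V₂/V₁)/ln(z₂/z₁) = ln(3.92/2.9)/ln(300.0/39.0) = 0.30138/2.04022 = 0.1477
Extrapolate from 300.0 ft to 837.0 ft: V₃ = 3.92 × (837.0/300.0)^0.1477 = 3.92 × 1.1637 = 4.5615 m/s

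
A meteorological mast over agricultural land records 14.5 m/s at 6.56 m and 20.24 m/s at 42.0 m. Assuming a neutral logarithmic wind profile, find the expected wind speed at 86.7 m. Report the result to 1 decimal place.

22.5 m/s

Log law: V ∝ ln(z/z₀). From the pair, with r = V₁/V₂ = 0.71640,
ln z₀ = (ln z₁ − r·ln z₂)/(1 − r) = (1.8810 − 0.71640×3.7377)/0.28360 = -2.8092 → z₀ = 0.06025 m
V₃ = V₁ · ln(z₃/z₀)/ln(z₁/z₀) = 14.5 × 7.2717/4.6902 = 22.4807 m/s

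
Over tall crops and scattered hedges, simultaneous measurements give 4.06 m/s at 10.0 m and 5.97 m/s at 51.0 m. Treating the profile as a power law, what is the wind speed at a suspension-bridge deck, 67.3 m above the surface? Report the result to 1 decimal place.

6.4 m/s

First find α: α = ln(V₂/V₁)/ln(z₂/z₁) = ln(5.97/4.06)/ln(51.0/10.0) = 0.38556/1.62924 = 0.2367
Extrapolate from 51.0 m to 67.3 m: V₃ = 5.97 × (67.3/51.0)^0.2367 = 5.97 × 1.0678 = 6.3750 m/s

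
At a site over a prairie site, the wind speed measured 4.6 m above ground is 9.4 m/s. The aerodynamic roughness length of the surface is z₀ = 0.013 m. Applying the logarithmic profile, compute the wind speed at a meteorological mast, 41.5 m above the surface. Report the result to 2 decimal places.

Log law: V(z) ∝ ln(z/z₀), so V₂/V₁ = ln(z₂/z₀) / ln(z₁/z₀).
ln(41.5/0.013) = 8.0685, ln(4.6/0.013) = 5.8689
V₂ = 9.4 × 8.0685/5.8689 = 9.4 × 1.3748 = 12.9231 m/s

12.92 m/s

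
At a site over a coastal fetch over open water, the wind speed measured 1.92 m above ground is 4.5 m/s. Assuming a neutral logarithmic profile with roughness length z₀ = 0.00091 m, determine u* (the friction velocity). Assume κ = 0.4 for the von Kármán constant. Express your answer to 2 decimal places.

u* ≈ 0.24 m/s

Log law: V(z) = (u*/κ) · ln(z/z₀) ⇒ u* = κ · V / ln(z/z₀)
u* = 0.4 × 4.5 / ln(1.92/0.00091) = 0.4 × 4.5 / 7.6544
   = 1.8000 / 7.6544 = 0.2352 m/s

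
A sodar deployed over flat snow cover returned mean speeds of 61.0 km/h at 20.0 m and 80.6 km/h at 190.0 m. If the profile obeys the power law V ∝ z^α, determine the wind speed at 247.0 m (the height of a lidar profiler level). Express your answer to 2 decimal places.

First find α: α = ln(V₂/V₁)/ln(z₂/z₁) = ln(80.6/61.0)/ln(190.0/20.0) = 0.27862/2.25129 = 0.1238
Extrapolate from 190.0 m to 247.0 m: V₃ = 80.6 × (247.0/190.0)^0.1238 = 80.6 × 1.0330 = 83.2601 km/h

83.26 km/h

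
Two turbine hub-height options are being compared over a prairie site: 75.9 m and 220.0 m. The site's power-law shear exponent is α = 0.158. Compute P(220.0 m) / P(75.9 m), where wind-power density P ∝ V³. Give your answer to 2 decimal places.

Speed ratio: V_B/V_A = (z_B/z_A)^α = (220.0/75.9)^0.158 = (2.8986)^0.158 = 1.18311
Power-density ratio: P_B/P_A = (V_B/V_A)³ = (1.18311)³ = 1.65605

1.66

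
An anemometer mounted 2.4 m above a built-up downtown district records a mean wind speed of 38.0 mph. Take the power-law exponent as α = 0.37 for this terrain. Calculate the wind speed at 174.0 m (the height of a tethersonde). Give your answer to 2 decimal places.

Power-law profile: V₂ = V₁ · (z₂/z₁)^α
V₂ = 38.0 × (174.0/2.4)^0.37 = 38.0 × (72.5000)^0.37
    = 38.0 × 4.8789 = 185.3995 mph

185.40 mph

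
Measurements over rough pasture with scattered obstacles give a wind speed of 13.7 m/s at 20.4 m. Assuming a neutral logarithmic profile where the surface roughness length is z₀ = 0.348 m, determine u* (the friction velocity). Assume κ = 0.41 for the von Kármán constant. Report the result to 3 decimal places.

Log law: V(z) = (u*/κ) · ln(z/z₀) ⇒ u* = κ · V / ln(z/z₀)
u* = 0.41 × 13.7 / ln(20.4/0.348) = 0.41 × 13.7 / 4.0711
   = 5.6170 / 4.0711 = 1.3797 m/s

u* ≈ 1.380 m/s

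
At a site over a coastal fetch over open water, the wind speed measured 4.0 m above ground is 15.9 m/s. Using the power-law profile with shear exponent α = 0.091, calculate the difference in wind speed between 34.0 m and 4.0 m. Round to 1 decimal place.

3.4 m/s

Power law: V₂ = V₁ · (z₂/z₁)^α = 15.9 × (8.5000)^0.091 = 19.3185 m/s
ΔV = 19.3185 − 15.9 = 3.4185 m/s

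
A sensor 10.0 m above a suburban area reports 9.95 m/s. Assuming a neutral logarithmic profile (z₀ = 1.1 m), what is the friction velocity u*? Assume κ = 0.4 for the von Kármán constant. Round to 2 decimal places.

Log law: V(z) = (u*/κ) · ln(z/z₀) ⇒ u* = κ · V / ln(z/z₀)
u* = 0.4 × 9.95 / ln(10.0/1.1) = 0.4 × 9.95 / 2.2073
   = 3.9800 / 2.2073 = 1.8031 m/s

u* ≈ 1.80 m/s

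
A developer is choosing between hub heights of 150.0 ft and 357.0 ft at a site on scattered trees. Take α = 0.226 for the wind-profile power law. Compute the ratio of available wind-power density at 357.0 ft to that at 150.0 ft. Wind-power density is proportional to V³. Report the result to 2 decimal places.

1.80

Speed ratio: V_B/V_A = (z_B/z_A)^α = (357.0/150.0)^0.226 = (2.3800)^0.226 = 1.21648
Power-density ratio: P_B/P_A = (V_B/V_A)³ = (1.21648)³ = 1.80019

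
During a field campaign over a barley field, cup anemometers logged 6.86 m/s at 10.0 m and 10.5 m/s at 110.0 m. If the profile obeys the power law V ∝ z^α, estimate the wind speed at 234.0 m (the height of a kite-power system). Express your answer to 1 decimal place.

First find α: α = ln(V₂/V₁)/ln(z₂/z₁) = ln(10.5/6.86)/ln(110.0/10.0) = 0.42567/2.39790 = 0.1775
Extrapolate from 110.0 m to 234.0 m: V₃ = 10.5 × (234.0/110.0)^0.1775 = 10.5 × 1.1434 = 12.0056 m/s

12.0 m/s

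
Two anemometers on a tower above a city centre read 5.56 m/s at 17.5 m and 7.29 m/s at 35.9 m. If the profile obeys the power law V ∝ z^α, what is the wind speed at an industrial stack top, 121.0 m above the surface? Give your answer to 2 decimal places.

First find α: α = ln(V₂/V₁)/ln(z₂/z₁) = ln(7.29/5.56)/ln(35.9/17.5) = 0.27091/0.71854 = 0.3770
Extrapolate from 35.9 m to 121.0 m: V₃ = 7.29 × (121.0/35.9)^0.3770 = 7.29 × 1.5811 = 11.5260 m/s

11.53 m/s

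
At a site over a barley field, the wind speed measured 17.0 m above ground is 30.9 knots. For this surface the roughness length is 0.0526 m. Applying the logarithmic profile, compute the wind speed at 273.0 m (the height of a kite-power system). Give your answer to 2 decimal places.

Log law: V(z) ∝ ln(z/z₀), so V₂/V₁ = ln(z₂/z₀) / ln(z₁/z₀).
ln(273.0/0.0526) = 8.5545, ln(17.0/0.0526) = 5.7783
V₂ = 30.9 × 8.5545/5.7783 = 30.9 × 1.4805 = 45.7464 knots

45.75 knots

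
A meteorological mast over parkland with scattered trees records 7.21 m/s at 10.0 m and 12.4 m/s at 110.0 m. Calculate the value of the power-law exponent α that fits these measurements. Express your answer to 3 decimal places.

α ≈ 0.226

Power law: V₂/V₁ = (z₂/z₁)^α ⇒ α = ln(V₂/V₁) / ln(z₂/z₁)
α = ln(12.4/7.21) / ln(110.0/10.0) = ln(1.7198) / ln(11.0000)
  = 0.54223 / 2.39790 = 0.22613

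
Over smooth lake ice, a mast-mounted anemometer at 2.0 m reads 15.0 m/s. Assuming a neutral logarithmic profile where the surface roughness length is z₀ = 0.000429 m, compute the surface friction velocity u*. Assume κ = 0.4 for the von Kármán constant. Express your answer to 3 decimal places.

u* ≈ 0.710 m/s

Log law: V(z) = (u*/κ) · ln(z/z₀) ⇒ u* = κ · V / ln(z/z₀)
u* = 0.4 × 15.0 / ln(2.0/0.000429) = 0.4 × 15.0 / 8.4472
   = 6.0000 / 8.4472 = 0.7103 m/s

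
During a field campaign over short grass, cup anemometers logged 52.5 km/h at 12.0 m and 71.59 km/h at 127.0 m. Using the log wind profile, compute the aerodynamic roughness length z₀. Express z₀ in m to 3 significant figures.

z₀ ≈ 0.0183 m

Log law: V(z) ∝ ln(z/z₀). With r = V₁/V₂ = 52.5/71.59 = 0.73334,
r · ln(z₂/z₀) = ln(z₁/z₀) ⇒ ln z₀ = (ln z₁ − r·ln z₂)/(1 − r)
ln z₀ = (2.48491 − 0.73334×4.84419) / 0.26666 = -4.0034
z₀ = exp(-4.0034) = 0.01825 m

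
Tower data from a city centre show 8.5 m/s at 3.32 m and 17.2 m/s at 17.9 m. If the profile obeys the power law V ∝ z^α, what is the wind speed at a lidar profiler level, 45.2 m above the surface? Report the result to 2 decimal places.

25.34 m/s

First find α: α = ln(V₂/V₁)/ln(z₂/z₁) = ln(17.2/8.5)/ln(17.9/3.32) = 0.70484/1.68484 = 0.4183
Extrapolate from 17.9 m to 45.2 m: V₃ = 17.2 × (45.2/17.9)^0.4183 = 17.2 × 1.4733 = 25.3409 m/s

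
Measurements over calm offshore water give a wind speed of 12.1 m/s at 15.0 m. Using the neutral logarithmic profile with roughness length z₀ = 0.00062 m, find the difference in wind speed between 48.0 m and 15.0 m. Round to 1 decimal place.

1.4 m/s

Log law: V₂ = V₁ · ln(z₂/z₀)/ln(z₁/z₀) = 12.1 × 11.2570/10.0938 = 13.4943 m/s
ΔV = 13.4943 − 12.1 = 1.3943 m/s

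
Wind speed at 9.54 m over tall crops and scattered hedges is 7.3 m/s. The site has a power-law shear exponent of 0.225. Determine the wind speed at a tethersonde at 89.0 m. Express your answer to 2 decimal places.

Power-law profile: V₂ = V₁ · (z₂/z₁)^α
V₂ = 7.3 × (89.0/9.54)^0.225 = 7.3 × (9.3291)^0.225
    = 7.3 × 1.6528 = 12.0653 m/s

12.07 m/s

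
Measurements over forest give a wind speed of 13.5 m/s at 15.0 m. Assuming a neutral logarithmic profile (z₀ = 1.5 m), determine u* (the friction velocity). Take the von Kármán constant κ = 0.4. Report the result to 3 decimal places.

u* ≈ 2.345 m/s

Log law: V(z) = (u*/κ) · ln(z/z₀) ⇒ u* = κ · V / ln(z/z₀)
u* = 0.4 × 13.5 / ln(15.0/1.5) = 0.4 × 13.5 / 2.3026
   = 5.4000 / 2.3026 = 2.3452 m/s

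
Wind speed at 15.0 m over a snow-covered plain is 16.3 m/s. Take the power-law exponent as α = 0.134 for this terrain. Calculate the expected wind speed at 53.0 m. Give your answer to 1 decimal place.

19.3 m/s

Power-law profile: V₂ = V₁ · (z₂/z₁)^α
V₂ = 16.3 × (53.0/15.0)^0.134 = 16.3 × (3.5333)^0.134
    = 16.3 × 1.1843 = 19.3039 m/s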